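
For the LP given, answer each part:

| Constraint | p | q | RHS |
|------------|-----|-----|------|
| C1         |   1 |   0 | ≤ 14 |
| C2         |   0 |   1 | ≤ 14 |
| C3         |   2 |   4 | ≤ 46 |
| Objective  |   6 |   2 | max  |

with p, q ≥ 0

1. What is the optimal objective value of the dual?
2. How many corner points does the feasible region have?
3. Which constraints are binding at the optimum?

1. 93 (by strong duality, equal to the primal optimum)
2. 4
3. C1, C3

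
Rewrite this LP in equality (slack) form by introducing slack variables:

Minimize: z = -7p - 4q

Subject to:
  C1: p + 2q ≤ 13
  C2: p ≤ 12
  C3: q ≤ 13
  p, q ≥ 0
min z = -7p - 4q

s.t.
  p + 2q + s1 = 13
  p + s2 = 12
  q + s3 = 13
  p, q, s1, s2, s3 ≥ 0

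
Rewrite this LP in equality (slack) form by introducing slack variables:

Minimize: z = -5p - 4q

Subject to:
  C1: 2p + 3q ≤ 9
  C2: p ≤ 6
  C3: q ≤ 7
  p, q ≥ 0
min z = -5p - 4q

s.t.
  2p + 3q + s1 = 9
  p + s2 = 6
  q + s3 = 7
  p, q, s1, s2, s3 ≥ 0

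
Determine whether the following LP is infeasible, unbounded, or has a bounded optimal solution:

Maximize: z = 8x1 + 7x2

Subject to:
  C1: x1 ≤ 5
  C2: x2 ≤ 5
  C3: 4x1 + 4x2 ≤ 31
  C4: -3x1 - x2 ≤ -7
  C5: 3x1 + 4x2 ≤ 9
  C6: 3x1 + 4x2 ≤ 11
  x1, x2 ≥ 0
The point (3, 0) satisfies every constraint, so the LP is feasible; the constraints give x1 ≤ 5 and x2 ≤ 5, which with x1, x2 ≥ 0 keep the feasible region inside a bounded box. A feasible, bounded LP attains a finite optimum at a vertex.

The LP has an optimal solution: (3, 0) with z = 24.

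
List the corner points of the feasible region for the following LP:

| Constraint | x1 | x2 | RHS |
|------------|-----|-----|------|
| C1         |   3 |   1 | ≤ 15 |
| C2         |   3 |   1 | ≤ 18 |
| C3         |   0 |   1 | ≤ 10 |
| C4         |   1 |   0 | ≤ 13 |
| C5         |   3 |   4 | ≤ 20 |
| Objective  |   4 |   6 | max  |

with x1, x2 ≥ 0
Each vertex is the intersection of two constraint boundaries that also satisfies all remaining constraints:
  x1 = 0 and x2 = 0 → (0, 0)
  3x1 + x2 = 15 and x2 = 0 → (5, 0)
  3x1 + x2 = 15 and 3x1 + 4x2 = 20 → (4.444, 1.667)
  3x1 + 4x2 = 20 and x1 = 0 → (0, 5)

Vertices: (0, 0), (5, 0), (4.444, 1.667), (0, 5)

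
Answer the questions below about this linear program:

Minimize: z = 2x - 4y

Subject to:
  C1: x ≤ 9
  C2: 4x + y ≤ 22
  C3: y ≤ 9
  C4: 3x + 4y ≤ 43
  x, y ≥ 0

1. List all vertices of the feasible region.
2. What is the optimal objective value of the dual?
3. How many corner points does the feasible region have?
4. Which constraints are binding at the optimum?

1. (0, 0), (5.5, 0), (3.462, 8.154), (2.333, 9), (0, 9)
2. -36 (by strong duality, equal to the primal optimum)
3. 5
4. C3, x ≥ 0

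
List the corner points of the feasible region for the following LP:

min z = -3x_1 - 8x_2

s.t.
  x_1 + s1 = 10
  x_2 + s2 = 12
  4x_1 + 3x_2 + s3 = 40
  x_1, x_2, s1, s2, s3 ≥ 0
Each vertex is the intersection of two constraint boundaries that also satisfies all remaining constraints:
  x_1 = 0 and x_2 = 0 → (0, 0)
  x_1 = 10 and 4x_1 + 3x_2 = 40 → (10, 0)
  x_2 = 12 and 4x_1 + 3x_2 = 40 → (1, 12)
  x_2 = 12 and x_1 = 0 → (0, 12)

Vertices: (0, 0), (10, 0), (1, 12), (0, 12)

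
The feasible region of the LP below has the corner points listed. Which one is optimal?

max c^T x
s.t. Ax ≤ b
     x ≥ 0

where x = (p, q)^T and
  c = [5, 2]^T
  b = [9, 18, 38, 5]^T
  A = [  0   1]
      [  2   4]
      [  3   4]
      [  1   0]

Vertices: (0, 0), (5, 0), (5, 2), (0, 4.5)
Evaluating z = 5p + 2q at each vertex:
  (0, 0): z = 0
  (5, 0): z = 25
  (5, 2): z = 29
  (0, 4.5): z = 9

The largest value is z = 29, attained at (5, 2).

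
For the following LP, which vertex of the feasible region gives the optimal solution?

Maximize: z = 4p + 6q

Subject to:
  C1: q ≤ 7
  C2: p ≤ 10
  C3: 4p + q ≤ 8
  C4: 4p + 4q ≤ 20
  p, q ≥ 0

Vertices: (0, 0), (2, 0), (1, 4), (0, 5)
Evaluating z = 4p + 6q at each vertex:
  (0, 0): z = 0
  (2, 0): z = 8
  (1, 4): z = 28
  (0, 5): z = 30

The largest value is z = 30, attained at (0, 5).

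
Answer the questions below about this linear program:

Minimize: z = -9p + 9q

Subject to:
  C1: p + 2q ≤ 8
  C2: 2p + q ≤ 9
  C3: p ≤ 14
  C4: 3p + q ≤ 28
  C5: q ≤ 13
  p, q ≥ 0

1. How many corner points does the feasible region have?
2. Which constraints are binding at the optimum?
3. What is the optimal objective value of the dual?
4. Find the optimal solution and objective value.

1. 4
2. C2, q ≥ 0
3. -40.5 (by strong duality, equal to the primal optimum)
4. p = 4.5, q = 0, z = -40.5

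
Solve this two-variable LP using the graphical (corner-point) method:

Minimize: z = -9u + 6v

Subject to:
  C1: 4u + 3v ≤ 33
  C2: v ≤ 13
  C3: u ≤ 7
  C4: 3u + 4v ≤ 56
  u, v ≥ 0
u = 7, v = 0, z = -63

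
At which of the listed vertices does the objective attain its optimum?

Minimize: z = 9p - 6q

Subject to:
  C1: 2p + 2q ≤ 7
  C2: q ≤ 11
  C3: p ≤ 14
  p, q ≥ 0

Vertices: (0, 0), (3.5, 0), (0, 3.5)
(0, 3.5) with z = -21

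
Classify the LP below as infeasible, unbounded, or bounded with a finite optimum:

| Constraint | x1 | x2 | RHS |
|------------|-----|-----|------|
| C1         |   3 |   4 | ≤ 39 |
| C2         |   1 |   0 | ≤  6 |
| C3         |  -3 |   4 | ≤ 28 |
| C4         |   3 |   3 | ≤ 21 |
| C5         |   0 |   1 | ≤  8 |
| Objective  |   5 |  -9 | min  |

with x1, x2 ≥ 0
The point (0, 7) satisfies every constraint, so the LP is feasible; the constraints give x1 ≤ 6 and x2 ≤ 8, which with x1, x2 ≥ 0 keep the feasible region inside a bounded box. A feasible, bounded LP attains a finite optimum at a vertex.

Evaluating z = 5x1 - 9x2 at each vertex:
  (0, 0): z = 0
  (6, 0): z = 30
  (6, 1): z = 21
  (0, 7): z = -63

Feasible with finite optimum z* = -63 at (0, 7).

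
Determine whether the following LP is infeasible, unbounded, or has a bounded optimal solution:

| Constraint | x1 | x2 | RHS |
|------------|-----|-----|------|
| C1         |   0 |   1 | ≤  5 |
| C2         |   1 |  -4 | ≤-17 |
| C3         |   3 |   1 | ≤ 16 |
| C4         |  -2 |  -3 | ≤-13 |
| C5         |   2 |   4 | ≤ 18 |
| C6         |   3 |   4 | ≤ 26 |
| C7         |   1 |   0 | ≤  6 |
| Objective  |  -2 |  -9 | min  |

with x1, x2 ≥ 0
The point (0, 4.5) satisfies every constraint, so the LP is feasible; the constraints give x1 ≤ 6 and x2 ≤ 5, which with x1, x2 ≥ 0 keep the feasible region inside a bounded box. A feasible, bounded LP attains a finite optimum at a vertex.

Evaluating z = -2x1 - 9x2 at each vertex:
  (0, 4.333): z = -39
  (0.09091, 4.273): z = -38.64
  (0.3333, 4.333): z = -39.67
  (0, 4.5): z = -40.5

Bounded optimum: z* = -40.5 at (0, 4.5).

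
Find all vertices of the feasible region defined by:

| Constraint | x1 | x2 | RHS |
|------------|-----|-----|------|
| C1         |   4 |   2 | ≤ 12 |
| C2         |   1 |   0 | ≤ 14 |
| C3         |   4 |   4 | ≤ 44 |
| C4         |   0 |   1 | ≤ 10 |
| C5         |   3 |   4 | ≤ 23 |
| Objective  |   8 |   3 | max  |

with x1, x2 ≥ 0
Each vertex is the intersection of two constraint boundaries that also satisfies all remaining constraints:
  x1 = 0 and x2 = 0 → (0, 0)
  4x1 + 2x2 = 12 and x2 = 0 → (3, 0)
  4x1 + 2x2 = 12 and 3x1 + 4x2 = 23 → (0.2, 5.6)
  3x1 + 4x2 = 23 and x1 = 0 → (0, 5.75)

Vertices: (0, 0), (3, 0), (0.2, 5.6), (0, 5.75)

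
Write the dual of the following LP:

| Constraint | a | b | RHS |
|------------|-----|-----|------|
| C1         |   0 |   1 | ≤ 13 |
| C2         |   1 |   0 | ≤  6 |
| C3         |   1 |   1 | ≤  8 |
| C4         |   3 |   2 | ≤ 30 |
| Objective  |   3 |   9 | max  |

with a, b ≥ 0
Minimize: z = 13y1 + 6y2 + 8y3 + 30y4

Subject to:
  C1: -y2 - y3 - 3y4 ≤ -3
  C2: -y1 - y3 - 2y4 ≤ -9
  y1, y2, y3, y4 ≥ 0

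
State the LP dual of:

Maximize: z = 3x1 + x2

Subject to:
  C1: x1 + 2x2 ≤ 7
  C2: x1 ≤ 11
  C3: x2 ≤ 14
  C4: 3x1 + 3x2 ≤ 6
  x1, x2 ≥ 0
Minimize: z = 7y1 + 11y2 + 14y3 + 6y4

Subject to:
  C1: -y1 - y2 - 3y4 ≤ -3
  C2: -2y1 - y3 - 3y4 ≤ -1
  y1, y2, y3, y4 ≥ 0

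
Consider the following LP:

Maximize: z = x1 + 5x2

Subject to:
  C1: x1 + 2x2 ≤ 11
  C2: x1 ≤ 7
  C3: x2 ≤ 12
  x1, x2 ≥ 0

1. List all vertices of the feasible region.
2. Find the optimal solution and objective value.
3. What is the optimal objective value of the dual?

1. (0, 0), (7, 0), (7, 2), (0, 5.5)
2. x1 = 0, x2 = 5.5, z = 27.5
3. 27.5 (by strong duality, equal to the primal optimum)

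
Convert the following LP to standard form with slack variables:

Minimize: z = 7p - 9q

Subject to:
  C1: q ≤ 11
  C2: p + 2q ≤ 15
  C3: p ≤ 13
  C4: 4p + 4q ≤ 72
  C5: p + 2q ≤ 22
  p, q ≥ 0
min z = 7p - 9q

s.t.
  q + s1 = 11
  p + 2q + s2 = 15
  p + s3 = 13
  4p + 4q + s4 = 72
  p + 2q + s5 = 22
  p, q, s1, s2, s3, s4, s5 ≥ 0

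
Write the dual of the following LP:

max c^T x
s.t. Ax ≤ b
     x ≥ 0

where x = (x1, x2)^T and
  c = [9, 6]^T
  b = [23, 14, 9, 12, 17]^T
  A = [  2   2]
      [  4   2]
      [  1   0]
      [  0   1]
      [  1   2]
Minimize: z = 23y1 + 14y2 + 9y3 + 12y4 + 17y5

Subject to:
  C1: -2y1 - 4y2 - y3 - y5 ≤ -9
  C2: -2y1 - 2y2 - y4 - 2y5 ≤ -6
  y1, y2, y3, y4, y5 ≥ 0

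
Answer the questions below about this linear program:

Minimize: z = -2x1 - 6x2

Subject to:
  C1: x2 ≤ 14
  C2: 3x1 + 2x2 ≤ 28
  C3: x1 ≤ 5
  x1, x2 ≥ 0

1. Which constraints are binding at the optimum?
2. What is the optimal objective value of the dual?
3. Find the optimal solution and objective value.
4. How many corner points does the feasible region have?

1. C1, C2, x1 ≥ 0
2. -84 (by strong duality, equal to the primal optimum)
3. x1 = 0, x2 = 14, z = -84
4. 4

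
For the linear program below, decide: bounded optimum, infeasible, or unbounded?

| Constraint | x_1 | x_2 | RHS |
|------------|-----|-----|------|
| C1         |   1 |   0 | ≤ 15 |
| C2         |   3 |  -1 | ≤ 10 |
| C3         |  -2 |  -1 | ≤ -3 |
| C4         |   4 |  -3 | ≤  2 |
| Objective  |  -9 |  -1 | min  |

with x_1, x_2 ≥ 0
Feasible point: (1, 1) satisfies every constraint, so the LP is feasible.
Direction d = (0, 1): for each constraint row a, a·d ≤ 0 —
  (1)(0) + (0)(1) = 0 ≤ 0
  (3)(0) + (-1)(1) = -1 ≤ 0
  (-2)(0) + (-1)(1) = -1 ≤ 0
  (4)(0) + (-3)(1) = -3 ≤ 0
and d ≥ 0, so (1, 1) + t·d stays feasible for every t ≥ 0. Along this ray z = -9x_1 - x_2 changes by -1 per unit t, so z → −∞.

Unbounded: there is a feasible ray along which z → −∞.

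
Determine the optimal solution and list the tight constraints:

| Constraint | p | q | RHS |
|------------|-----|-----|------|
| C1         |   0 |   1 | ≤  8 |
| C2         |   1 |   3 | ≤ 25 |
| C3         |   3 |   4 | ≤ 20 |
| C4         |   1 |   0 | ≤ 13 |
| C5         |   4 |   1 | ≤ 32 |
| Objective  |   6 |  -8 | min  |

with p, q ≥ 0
Optimal: p = 0, q = 5
Slack at optimum:
  C1: slack = 3
  C2: slack = 10
  C3: slack = 0 (binding)
  C4: slack = 13
  C5: slack = 27
  p ≥ 0: p = 0 (binding)
  q ≥ 0: q = 5
Binding constraints: C3, p ≥ 0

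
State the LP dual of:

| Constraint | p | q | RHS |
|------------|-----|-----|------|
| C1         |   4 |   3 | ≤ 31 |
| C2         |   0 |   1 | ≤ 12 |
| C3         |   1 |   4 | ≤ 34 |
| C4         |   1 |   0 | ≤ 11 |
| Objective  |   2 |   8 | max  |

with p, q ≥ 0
Minimize: z = 31y1 + 12y2 + 34y3 + 11y4

Subject to:
  C1: -4y1 - y3 - y4 ≤ -2
  C2: -3y1 - y2 - 4y3 ≤ -8
  y1, y2, y3, y4 ≥ 0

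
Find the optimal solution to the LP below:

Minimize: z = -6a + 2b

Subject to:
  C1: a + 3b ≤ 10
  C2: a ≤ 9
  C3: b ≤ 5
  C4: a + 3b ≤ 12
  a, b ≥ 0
Each vertex is the intersection of two constraint boundaries that also satisfies all remaining constraints:
  a = 0 and b = 0 → (0, 0)
  a = 9 and b = 0 → (9, 0)
  a + 3b = 10 and a = 9 → (9, 0.3333)
  a + 3b = 10 and a = 0 → (0, 3.333)

Evaluating z = -6a + 2b at each vertex:
  (0, 0): z = 0
  (9, 0): z = -54
  (9, 0.3333): z = -53.33
  (0, 3.333): z = 6.667

The minimum is at (9, 0) with z = -54.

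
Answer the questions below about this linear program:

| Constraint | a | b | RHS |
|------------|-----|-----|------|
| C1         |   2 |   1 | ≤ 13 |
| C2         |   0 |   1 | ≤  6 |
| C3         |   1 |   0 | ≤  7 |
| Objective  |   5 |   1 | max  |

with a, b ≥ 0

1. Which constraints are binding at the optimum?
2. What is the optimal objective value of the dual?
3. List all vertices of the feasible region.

1. C1, b ≥ 0
2. 32.5 (by strong duality, equal to the primal optimum)
3. (0, 0), (6.5, 0), (3.5, 6), (0, 6)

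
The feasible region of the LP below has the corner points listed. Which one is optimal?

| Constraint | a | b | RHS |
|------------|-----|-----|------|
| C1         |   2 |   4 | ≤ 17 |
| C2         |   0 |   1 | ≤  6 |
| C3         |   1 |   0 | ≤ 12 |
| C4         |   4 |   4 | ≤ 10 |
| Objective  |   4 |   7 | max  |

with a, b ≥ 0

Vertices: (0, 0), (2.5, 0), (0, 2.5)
Evaluating z = 4a + 7b at each vertex:
  (0, 0): z = 0
  (2.5, 0): z = 10
  (0, 2.5): z = 17.5

The largest value is z = 17.5, attained at (0, 2.5).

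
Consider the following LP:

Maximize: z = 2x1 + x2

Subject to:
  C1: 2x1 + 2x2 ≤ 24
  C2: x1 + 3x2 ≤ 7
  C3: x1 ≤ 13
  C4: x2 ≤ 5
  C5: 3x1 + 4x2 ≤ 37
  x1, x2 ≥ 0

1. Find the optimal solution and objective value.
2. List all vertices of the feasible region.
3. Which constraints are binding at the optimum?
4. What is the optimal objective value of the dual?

1. x1 = 7, x2 = 0, z = 14
2. (0, 0), (7, 0), (0, 2.333)
3. C2, x2 ≥ 0
4. 14 (by strong duality, equal to the primal optimum)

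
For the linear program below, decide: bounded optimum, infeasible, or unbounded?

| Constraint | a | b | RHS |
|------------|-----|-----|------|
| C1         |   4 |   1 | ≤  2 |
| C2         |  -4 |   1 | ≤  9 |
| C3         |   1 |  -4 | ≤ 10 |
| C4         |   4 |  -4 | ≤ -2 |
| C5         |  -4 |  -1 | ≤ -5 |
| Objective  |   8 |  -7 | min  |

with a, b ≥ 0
C1 requires 4a + b ≤ 2, while C5 (-4a - b ≤ -5) is equivalent to 4a + b ≥ 5. Together they would need 5 ≤ 4a + b ≤ 2, which is impossible since 5 > 2. No point satisfies all constraints.

The feasible region is empty; the LP is infeasible.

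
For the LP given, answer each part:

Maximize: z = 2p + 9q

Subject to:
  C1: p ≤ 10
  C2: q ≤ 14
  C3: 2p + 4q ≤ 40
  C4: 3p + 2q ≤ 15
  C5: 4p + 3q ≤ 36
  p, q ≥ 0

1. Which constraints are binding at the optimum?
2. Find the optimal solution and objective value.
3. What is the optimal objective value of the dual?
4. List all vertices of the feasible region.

1. C4, p ≥ 0
2. p = 0, q = 7.5, z = 67.5
3. 67.5 (by strong duality, equal to the primal optimum)
4. (0, 0), (5, 0), (0, 7.5)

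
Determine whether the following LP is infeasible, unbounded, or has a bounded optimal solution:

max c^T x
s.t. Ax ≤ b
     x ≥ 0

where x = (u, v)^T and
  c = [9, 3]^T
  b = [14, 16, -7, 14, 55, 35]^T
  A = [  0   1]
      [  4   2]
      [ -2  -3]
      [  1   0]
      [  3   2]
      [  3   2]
The point (4, 0) satisfies every constraint, so the LP is feasible; the constraints give u ≤ 14 and v ≤ 14, which with u, v ≥ 0 keep the feasible region inside a bounded box. A feasible, bounded LP attains a finite optimum at a vertex.

Evaluating z = 9u + 3v at each vertex:
  (0, 2.333): z = 7
  (3.5, 0): z = 31.5
  (4, 0): z = 36
  (0, 8): z = 24

Feasible with finite optimum z* = 36 at (4, 0).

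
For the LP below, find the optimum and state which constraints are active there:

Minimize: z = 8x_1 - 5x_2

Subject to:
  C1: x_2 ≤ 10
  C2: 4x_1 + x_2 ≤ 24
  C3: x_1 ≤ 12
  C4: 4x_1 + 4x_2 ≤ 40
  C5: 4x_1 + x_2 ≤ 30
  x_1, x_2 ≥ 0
Optimal: x_1 = 0, x_2 = 10
Slack at optimum:
  C1: slack = 0 (binding)
  C2: slack = 14
  C3: slack = 12
  C4: slack = 0 (binding)
  C5: slack = 20
  x_1 ≥ 0: x_1 = 0 (binding)
  x_2 ≥ 0: x_2 = 10
Binding constraints: C1, C4, x_1 ≥ 0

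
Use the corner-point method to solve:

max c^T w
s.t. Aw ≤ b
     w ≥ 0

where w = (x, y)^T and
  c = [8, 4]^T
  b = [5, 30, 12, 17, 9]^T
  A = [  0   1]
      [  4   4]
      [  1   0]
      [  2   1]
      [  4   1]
x = 1, y = 5, z = 28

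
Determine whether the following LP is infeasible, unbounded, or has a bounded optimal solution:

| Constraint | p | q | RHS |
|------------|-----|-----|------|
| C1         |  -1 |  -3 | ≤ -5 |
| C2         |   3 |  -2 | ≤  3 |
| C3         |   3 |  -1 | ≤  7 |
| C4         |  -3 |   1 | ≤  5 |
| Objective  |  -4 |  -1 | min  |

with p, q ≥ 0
Feasible point: (0, 2) satisfies every constraint, so the LP is feasible.
Direction d = (1, 3): for each constraint row a, a·d ≤ 0 —
  (-1)(1) + (-3)(3) = -10 ≤ 0
  (3)(1) + (-2)(3) = -3 ≤ 0
  (3)(1) + (-1)(3) = 0 ≤ 0
  (-3)(1) + (1)(3) = 0 ≤ 0
and d ≥ 0, so (0, 2) + t·d stays feasible for every t ≥ 0. Along this ray z = -4p - q changes by -7 per unit t, so z → −∞.

The LP is unbounded; z can be made arbitrarily small.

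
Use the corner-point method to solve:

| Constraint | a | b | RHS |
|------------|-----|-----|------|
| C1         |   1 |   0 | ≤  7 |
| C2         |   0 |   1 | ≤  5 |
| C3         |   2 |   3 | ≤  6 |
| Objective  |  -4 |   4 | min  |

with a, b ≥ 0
Each vertex is the intersection of two constraint boundaries that also satisfies all remaining constraints:
  a = 0 and b = 0 → (0, 0)
  2a + 3b = 6 and b = 0 → (3, 0)
  2a + 3b = 6 and a = 0 → (0, 2)

Evaluating z = -4a + 4b at each vertex:
  (0, 0): z = 0
  (3, 0): z = -12
  (0, 2): z = 8

The minimum is at (3, 0) with z = -12.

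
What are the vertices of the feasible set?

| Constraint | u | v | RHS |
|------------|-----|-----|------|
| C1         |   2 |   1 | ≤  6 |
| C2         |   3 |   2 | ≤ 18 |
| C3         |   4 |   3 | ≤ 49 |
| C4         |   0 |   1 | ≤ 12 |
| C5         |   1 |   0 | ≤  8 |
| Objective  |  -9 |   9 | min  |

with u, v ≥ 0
Each vertex is the intersection of two constraint boundaries that also satisfies all remaining constraints:
  u = 0 and v = 0 → (0, 0)
  2u + v = 6 and v = 0 → (3, 0)
  2u + v = 6 and u = 0 → (0, 6)

Vertices: (0, 0), (3, 0), (0, 6)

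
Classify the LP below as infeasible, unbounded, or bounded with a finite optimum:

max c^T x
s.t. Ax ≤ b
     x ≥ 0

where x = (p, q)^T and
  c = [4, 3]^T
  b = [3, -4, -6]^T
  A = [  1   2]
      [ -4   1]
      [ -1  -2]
One constraint requires p + 2q ≤ 3, while the constraint -p - 2q ≤ -6 is equivalent to p + 2q ≥ 6. Together they would need 6 ≤ p + 2q ≤ 3, which is impossible since 6 > 3. No point satisfies all constraints.

Infeasible: no point satisfies all constraints simultaneously.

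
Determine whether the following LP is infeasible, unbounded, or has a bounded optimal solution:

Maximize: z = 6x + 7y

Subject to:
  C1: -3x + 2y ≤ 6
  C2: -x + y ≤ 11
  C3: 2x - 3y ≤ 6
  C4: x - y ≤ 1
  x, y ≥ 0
Feasible point: (0, 0) satisfies every constraint, so the LP is feasible.
Direction d = (1, 1): for each constraint row a, a·d ≤ 0 —
  (-3)(1) + (2)(1) = -1 ≤ 0
  (-1)(1) + (1)(1) = 0 ≤ 0
  (2)(1) + (-3)(1) = -1 ≤ 0
  (1)(1) + (-1)(1) = 0 ≤ 0
and d ≥ 0, so (0, 0) + t·d stays feasible for every t ≥ 0. Along this ray z = 6x + 7y changes by 13 per unit t, so z → +∞.

Unbounded: there is a feasible ray along which z → +∞.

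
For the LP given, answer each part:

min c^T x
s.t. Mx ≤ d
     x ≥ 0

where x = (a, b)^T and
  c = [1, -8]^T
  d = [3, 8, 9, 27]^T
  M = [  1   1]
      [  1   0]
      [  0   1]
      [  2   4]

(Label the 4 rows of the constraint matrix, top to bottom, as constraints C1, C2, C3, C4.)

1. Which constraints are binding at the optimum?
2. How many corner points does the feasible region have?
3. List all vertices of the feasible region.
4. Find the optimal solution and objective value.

1. C1, a ≥ 0
2. 3
3. (0, 0), (3, 0), (0, 3)
4. a = 0, b = 3, z = -24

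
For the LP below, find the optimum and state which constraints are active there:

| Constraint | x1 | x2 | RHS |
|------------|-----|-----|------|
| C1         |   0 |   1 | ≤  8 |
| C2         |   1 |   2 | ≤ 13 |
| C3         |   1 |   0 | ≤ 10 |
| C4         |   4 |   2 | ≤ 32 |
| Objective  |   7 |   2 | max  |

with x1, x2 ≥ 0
Optimal: x1 = 8, x2 = 0
Binding: C4, x2 ≥ 0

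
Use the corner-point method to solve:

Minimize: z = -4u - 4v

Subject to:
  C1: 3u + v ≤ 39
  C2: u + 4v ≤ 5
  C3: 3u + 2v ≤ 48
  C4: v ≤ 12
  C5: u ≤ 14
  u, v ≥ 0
Each vertex is the intersection of two constraint boundaries that also satisfies all remaining constraints:
  u = 0 and v = 0 → (0, 0)
  u + 4v = 5 and v = 0 → (5, 0)
  u + 4v = 5 and u = 0 → (0, 1.25)

Evaluating z = -4u - 4v at each vertex:
  (0, 0): z = 0
  (5, 0): z = -20
  (0, 1.25): z = -5

The minimum is at (5, 0) with z = -20.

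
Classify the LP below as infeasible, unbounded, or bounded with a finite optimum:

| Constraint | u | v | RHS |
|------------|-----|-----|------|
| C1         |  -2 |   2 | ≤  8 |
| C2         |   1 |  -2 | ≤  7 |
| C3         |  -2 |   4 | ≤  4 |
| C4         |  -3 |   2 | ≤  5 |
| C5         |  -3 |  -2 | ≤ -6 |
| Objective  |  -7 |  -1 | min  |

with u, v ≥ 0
Feasible point: (2, 0) satisfies every constraint, so the LP is feasible.
Direction d = (2, 1): for each constraint row a, a·d ≤ 0 —
  (-2)(2) + (2)(1) = -2 ≤ 0
  (1)(2) + (-2)(1) = 0 ≤ 0
  (-2)(2) + (4)(1) = 0 ≤ 0
  (-3)(2) + (2)(1) = -4 ≤ 0
  (-3)(2) + (-2)(1) = -8 ≤ 0
and d ≥ 0, so (2, 0) + t·d stays feasible for every t ≥ 0. Along this ray z = -7u - v changes by -15 per unit t, so z → −∞.

Unbounded: there is a feasible ray along which z → −∞.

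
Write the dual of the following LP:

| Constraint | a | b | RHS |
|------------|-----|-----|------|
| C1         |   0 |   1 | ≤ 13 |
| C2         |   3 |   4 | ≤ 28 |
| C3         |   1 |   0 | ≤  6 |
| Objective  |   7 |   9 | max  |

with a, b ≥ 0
Minimize: z = 13y1 + 28y2 + 6y3

Subject to:
  C1: -3y2 - y3 ≤ -7
  C2: -y1 - 4y2 ≤ -9
  y1, y2, y3 ≥ 0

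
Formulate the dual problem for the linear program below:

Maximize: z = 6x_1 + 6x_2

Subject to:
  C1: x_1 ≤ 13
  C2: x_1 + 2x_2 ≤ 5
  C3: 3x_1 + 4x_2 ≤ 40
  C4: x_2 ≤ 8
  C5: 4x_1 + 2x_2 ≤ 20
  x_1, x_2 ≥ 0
Minimize: z = 13y1 + 5y2 + 40y3 + 8y4 + 20y5

Subject to:
  C1: -y1 - y2 - 3y3 - 4y5 ≤ -6
  C2: -2y2 - 4y3 - y4 - 2y5 ≤ -6
  y1, y2, y3, y4, y5 ≥ 0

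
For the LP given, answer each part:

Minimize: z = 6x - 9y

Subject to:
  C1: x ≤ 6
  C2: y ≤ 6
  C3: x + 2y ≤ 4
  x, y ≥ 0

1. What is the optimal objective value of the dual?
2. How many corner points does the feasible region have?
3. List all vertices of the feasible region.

1. -18 (by strong duality, equal to the primal optimum)
2. 3
3. (0, 0), (4, 0), (0, 2)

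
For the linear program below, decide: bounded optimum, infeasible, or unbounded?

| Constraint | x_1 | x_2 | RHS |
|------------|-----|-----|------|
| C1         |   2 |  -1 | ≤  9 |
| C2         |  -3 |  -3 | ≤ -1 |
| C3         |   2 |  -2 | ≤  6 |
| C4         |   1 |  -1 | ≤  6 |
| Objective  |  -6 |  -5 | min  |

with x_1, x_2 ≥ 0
Feasible point: (0, 1) satisfies every constraint, so the LP is feasible.
Direction d = (0, 1): for each constraint row a, a·d ≤ 0 —
  (2)(0) + (-1)(1) = -1 ≤ 0
  (-3)(0) + (-3)(1) = -3 ≤ 0
  (2)(0) + (-2)(1) = -2 ≤ 0
  (1)(0) + (-1)(1) = -1 ≤ 0
and d ≥ 0, so (0, 1) + t·d stays feasible for every t ≥ 0. Along this ray z = -6x_1 - 5x_2 changes by -5 per unit t, so z → −∞.

Unbounded: there is a feasible ray along which z → −∞.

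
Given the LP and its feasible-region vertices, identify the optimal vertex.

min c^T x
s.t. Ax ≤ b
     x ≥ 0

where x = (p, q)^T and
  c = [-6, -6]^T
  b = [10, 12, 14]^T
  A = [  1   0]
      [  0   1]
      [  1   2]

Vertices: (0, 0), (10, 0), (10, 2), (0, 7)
Evaluating z = -6p - 6q at each vertex:
  (0, 0): z = 0
  (10, 0): z = -60
  (10, 2): z = -72
  (0, 7): z = -42

The smallest value is z = -72, attained at (10, 2).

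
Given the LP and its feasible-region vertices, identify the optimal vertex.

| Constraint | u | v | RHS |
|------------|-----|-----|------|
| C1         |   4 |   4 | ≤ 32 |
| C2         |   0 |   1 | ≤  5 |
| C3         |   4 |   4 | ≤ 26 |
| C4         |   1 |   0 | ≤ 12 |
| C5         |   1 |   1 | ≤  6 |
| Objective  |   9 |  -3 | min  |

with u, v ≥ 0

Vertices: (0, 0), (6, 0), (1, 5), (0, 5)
(0, 5) with z = -15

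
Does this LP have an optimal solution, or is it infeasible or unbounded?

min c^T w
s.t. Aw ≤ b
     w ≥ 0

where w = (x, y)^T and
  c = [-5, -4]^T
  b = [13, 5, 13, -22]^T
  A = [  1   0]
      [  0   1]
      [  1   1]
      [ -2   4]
The point (13, 0) satisfies every constraint, so the LP is feasible; the constraints give x ≤ 13 and y ≤ 5, which with x, y ≥ 0 keep the feasible region inside a bounded box. A feasible, bounded LP attains a finite optimum at a vertex.

Evaluating z = -5x - 4y at each vertex:
  (11, 0): z = -55
  (13, 0): z = -65
  (12.33, 0.6667): z = -64.33

The LP has an optimal solution: (13, 0) with z = -65.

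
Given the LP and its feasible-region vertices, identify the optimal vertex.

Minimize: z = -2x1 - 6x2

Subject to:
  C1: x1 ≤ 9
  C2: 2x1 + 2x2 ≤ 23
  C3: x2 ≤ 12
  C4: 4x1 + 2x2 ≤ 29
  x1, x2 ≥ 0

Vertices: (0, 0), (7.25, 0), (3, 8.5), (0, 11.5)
(0, 11.5) with z = -69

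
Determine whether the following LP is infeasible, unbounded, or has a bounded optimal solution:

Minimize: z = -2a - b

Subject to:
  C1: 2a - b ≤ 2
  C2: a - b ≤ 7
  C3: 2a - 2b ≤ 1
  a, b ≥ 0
Feasible point: (0, 0) satisfies every constraint, so the LP is feasible.
Direction d = (0, 1): for each constraint row a, a·d ≤ 0 —
  (2)(0) + (-1)(1) = -1 ≤ 0
  (1)(0) + (-1)(1) = -1 ≤ 0
  (2)(0) + (-2)(1) = -2 ≤ 0
and d ≥ 0, so (0, 0) + t·d stays feasible for every t ≥ 0. Along this ray z = -2a - b changes by -1 per unit t, so z → −∞.

Unbounded: there is a feasible ray along which z → −∞.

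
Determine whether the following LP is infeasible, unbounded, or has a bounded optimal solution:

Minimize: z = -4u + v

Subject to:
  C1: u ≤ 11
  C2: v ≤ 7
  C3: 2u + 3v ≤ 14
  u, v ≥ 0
The point (7, 0) satisfies every constraint, so the LP is feasible; the constraints give u ≤ 11 and v ≤ 7, which with u, v ≥ 0 keep the feasible region inside a bounded box. A feasible, bounded LP attains a finite optimum at a vertex.

Feasible with finite optimum z* = -28 at (7, 0).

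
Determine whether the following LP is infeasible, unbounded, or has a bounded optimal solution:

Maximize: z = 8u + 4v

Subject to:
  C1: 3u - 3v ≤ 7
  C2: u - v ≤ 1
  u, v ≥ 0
Feasible point: (0, 0) satisfies every constraint, so the LP is feasible.
Direction d = (0, 1): for each constraint row a, a·d ≤ 0 —
  (3)(0) + (-3)(1) = -3 ≤ 0
  (1)(0) + (-1)(1) = -1 ≤ 0
and d ≥ 0, so (0, 0) + t·d stays feasible for every t ≥ 0. Along this ray z = 8u + 4v changes by 4 per unit t, so z → +∞.

Unbounded — the objective can increase without bound over the feasible region.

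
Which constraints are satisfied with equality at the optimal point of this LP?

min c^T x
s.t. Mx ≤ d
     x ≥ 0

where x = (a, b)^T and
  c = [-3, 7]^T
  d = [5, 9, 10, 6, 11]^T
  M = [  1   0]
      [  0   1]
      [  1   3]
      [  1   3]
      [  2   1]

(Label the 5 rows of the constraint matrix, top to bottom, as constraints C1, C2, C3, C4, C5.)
Optimal: a = 5, b = 0
Slack at optimum:
  C1: slack = 0 (binding)
  C2: slack = 9
  C3: slack = 5
  C4: slack = 1
  C5: slack = 1
  a ≥ 0: a = 5
  b ≥ 0: b = 0 (binding)
Binding constraints: C1, b ≥ 0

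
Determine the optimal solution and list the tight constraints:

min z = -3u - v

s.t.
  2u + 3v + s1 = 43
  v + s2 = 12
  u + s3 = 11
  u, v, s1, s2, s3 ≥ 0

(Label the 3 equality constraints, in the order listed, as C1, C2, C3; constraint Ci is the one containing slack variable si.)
Optimal: u = 11, v = 7
Slack at optimum:
  C1: slack = 0 (binding)
  C2: slack = 5
  C3: slack = 0 (binding)
  u ≥ 0: u = 11
  v ≥ 0: v = 7
Binding constraints: C1, C3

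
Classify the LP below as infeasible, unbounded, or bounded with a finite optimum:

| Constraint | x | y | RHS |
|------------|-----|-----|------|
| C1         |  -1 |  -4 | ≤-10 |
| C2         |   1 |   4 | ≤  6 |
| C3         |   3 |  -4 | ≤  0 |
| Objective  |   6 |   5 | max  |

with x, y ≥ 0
C2 requires x + 4y ≤ 6, while C1 (-x - 4y ≤ -10) is equivalent to x + 4y ≥ 10. Together they would need 10 ≤ x + 4y ≤ 6, which is impossible since 10 > 6. No point satisfies all constraints.

Infeasible: no point satisfies all constraints simultaneously.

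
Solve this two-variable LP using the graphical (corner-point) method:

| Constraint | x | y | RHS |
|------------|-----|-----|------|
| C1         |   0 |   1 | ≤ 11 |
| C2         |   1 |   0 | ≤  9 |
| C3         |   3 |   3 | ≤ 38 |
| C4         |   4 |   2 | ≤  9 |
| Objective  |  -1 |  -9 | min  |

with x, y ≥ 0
Each vertex is the intersection of two constraint boundaries that also satisfies all remaining constraints:
  x = 0 and y = 0 → (0, 0)
  4x + 2y = 9 and y = 0 → (2.25, 0)
  4x + 2y = 9 and x = 0 → (0, 4.5)

Evaluating z = -x - 9y at each vertex:
  (0, 0): z = 0
  (2.25, 0): z = -2.25
  (0, 4.5): z = -40.5

The minimum is at (0, 4.5) with z = -40.5.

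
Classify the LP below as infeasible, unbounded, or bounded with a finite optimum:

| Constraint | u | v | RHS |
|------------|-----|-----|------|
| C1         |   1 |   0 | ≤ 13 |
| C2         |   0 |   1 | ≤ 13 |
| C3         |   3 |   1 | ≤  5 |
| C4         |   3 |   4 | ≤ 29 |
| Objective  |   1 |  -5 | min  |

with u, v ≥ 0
The point (0, 5) satisfies every constraint, so the LP is feasible; the constraints give u ≤ 13 and v ≤ 13, which with u, v ≥ 0 keep the feasible region inside a bounded box. A feasible, bounded LP attains a finite optimum at a vertex.

Evaluating z = u - 5v at each vertex:
  (0, 0): z = 0
  (1.667, 0): z = 1.667
  (0, 5): z = -25

Bounded optimum: z* = -25 at (0, 5).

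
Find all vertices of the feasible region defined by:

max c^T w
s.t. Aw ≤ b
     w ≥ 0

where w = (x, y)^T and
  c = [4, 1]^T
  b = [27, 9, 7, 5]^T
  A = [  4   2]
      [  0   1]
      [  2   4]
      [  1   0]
Each vertex is the intersection of two constraint boundaries that also satisfies all remaining constraints:
  x = 0 and y = 0 → (0, 0)
  2x + 4y = 7 and y = 0 → (3.5, 0)
  2x + 4y = 7 and x = 0 → (0, 1.75)

Vertices: (0, 0), (3.5, 0), (0, 1.75)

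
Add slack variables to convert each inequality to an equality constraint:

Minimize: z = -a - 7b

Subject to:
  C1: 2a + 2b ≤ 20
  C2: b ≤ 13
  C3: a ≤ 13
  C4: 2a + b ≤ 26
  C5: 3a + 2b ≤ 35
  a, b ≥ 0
min z = -a - 7b

s.t.
  2a + 2b + s1 = 20
  b + s2 = 13
  a + s3 = 13
  2a + b + s4 = 26
  3a + 2b + s5 = 35
  a, b, s1, s2, s3, s4, s5 ≥ 0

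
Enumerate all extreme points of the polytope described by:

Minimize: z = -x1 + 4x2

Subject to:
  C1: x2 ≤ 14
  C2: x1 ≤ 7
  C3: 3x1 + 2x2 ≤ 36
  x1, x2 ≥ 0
Each vertex is the intersection of two constraint boundaries that also satisfies all remaining constraints:
  x1 = 0 and x2 = 0 → (0, 0)
  x1 = 7 and x2 = 0 → (7, 0)
  x1 = 7 and 3x1 + 2x2 = 36 → (7, 7.5)
  x2 = 14 and 3x1 + 2x2 = 36 → (2.667, 14)
  x2 = 14 and x1 = 0 → (0, 14)

Vertices: (0, 0), (7, 0), (7, 7.5), (2.667, 14), (0, 14)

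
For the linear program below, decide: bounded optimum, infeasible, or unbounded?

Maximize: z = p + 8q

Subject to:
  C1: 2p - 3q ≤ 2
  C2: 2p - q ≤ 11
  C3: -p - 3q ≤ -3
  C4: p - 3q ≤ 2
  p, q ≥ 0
Feasible point: (0, 1) satisfies every constraint, so the LP is feasible.
Direction d = (0, 1): for each constraint row a, a·d ≤ 0 —
  (2)(0) + (-3)(1) = -3 ≤ 0
  (2)(0) + (-1)(1) = -1 ≤ 0
  (-1)(0) + (-3)(1) = -3 ≤ 0
  (1)(0) + (-3)(1) = -3 ≤ 0
and d ≥ 0, so (0, 1) + t·d stays feasible for every t ≥ 0. Along this ray z = p + 8q changes by 8 per unit t, so z → +∞.

The LP is unbounded; z can be made arbitrarily large.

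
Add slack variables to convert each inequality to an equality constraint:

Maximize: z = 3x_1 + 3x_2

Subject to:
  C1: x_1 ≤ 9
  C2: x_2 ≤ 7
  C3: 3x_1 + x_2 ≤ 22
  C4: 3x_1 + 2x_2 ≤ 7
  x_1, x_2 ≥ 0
max z = 3x_1 + 3x_2

s.t.
  x_1 + s1 = 9
  x_2 + s2 = 7
  3x_1 + x_2 + s3 = 22
  3x_1 + 2x_2 + s4 = 7
  x_1, x_2, s1, s2, s3, s4 ≥ 0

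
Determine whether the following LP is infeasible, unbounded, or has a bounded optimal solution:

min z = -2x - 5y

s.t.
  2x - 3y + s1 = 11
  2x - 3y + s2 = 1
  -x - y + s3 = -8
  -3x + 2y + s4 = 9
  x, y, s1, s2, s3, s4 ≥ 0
Feasible point: (2, 6) satisfies every constraint, so the LP is feasible.
Direction d = (1, 1): for each constraint row a, a·d ≤ 0 —
  (2)(1) + (-3)(1) = -1 ≤ 0
  (2)(1) + (-3)(1) = -1 ≤ 0
  (-1)(1) + (-1)(1) = -2 ≤ 0
  (-3)(1) + (2)(1) = -1 ≤ 0
and d ≥ 0, so (2, 6) + t·d stays feasible for every t ≥ 0. Along this ray z = -2x - 5y changes by -7 per unit t, so z → −∞.

The LP is unbounded; z can be made arbitrarily small.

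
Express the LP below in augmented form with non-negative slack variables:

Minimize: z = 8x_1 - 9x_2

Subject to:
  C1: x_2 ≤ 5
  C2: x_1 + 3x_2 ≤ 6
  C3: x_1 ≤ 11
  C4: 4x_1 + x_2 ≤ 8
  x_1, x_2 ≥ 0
min z = 8x_1 - 9x_2

s.t.
  x_2 + s1 = 5
  x_1 + 3x_2 + s2 = 6
  x_1 + s3 = 11
  4x_1 + x_2 + s4 = 8
  x_1, x_2, s1, s2, s3, s4 ≥ 0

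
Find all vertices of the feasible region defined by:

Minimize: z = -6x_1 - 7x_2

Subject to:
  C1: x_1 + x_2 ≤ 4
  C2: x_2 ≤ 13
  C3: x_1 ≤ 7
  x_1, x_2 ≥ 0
Each vertex is the intersection of two constraint boundaries that also satisfies all remaining constraints:
  x_1 = 0 and x_2 = 0 → (0, 0)
  x_1 + x_2 = 4 and x_2 = 0 → (4, 0)
  x_1 + x_2 = 4 and x_1 = 0 → (0, 4)

Vertices: (0, 0), (4, 0), (0, 4)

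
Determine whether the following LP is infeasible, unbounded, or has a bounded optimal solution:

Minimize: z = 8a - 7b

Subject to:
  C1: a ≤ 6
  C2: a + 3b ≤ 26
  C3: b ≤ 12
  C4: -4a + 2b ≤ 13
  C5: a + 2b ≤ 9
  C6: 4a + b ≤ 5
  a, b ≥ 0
The point (0, 4.5) satisfies every constraint, so the LP is feasible; the constraints give a ≤ 6 and b ≤ 12, which with a, b ≥ 0 keep the feasible region inside a bounded box. A feasible, bounded LP attains a finite optimum at a vertex.

Feasible with finite optimum z* = -31.5 at (0, 4.5).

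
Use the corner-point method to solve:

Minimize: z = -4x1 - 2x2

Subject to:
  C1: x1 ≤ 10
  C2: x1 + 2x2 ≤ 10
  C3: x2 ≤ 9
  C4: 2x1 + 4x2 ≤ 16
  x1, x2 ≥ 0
Each vertex is the intersection of two constraint boundaries that also satisfies all remaining constraints:
  x1 = 0 and x2 = 0 → (0, 0)
  2x1 + 4x2 = 16 and x2 = 0 → (8, 0)
  2x1 + 4x2 = 16 and x1 = 0 → (0, 4)

Evaluating z = -4x1 - 2x2 at each vertex:
  (0, 0): z = 0
  (8, 0): z = -32
  (0, 4): z = -8

The minimum is at (8, 0) with z = -32.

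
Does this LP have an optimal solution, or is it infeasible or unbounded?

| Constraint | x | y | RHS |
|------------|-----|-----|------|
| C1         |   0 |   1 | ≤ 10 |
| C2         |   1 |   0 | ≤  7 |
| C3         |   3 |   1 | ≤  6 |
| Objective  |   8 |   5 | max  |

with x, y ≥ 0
The point (0, 6) satisfies every constraint, so the LP is feasible; the constraints give x ≤ 7 and y ≤ 10, which with x, y ≥ 0 keep the feasible region inside a bounded box. A feasible, bounded LP attains a finite optimum at a vertex.

Evaluating z = 8x + 5y at each vertex:
  (0, 0): z = 0
  (2, 0): z = 16
  (0, 6): z = 30

Feasible with finite optimum z* = 30 at (0, 6).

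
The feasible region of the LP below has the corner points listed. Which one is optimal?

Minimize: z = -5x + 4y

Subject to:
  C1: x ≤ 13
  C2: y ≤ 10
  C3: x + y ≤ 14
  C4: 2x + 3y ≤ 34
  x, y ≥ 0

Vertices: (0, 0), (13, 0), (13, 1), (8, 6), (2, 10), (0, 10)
Evaluating z = -5x + 4y at each vertex:
  (0, 0): z = 0
  (13, 0): z = -65
  (13, 1): z = -61
  (8, 6): z = -16
  (2, 10): z = 30
  (0, 10): z = 40

The smallest value is z = -65, attained at (13, 0).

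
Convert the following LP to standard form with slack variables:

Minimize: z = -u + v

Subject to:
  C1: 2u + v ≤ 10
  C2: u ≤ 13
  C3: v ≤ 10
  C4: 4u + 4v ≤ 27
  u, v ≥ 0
min z = -u + v

s.t.
  2u + v + s1 = 10
  u + s2 = 13
  v + s3 = 10
  4u + 4v + s4 = 27
  u, v, s1, s2, s3, s4 ≥ 0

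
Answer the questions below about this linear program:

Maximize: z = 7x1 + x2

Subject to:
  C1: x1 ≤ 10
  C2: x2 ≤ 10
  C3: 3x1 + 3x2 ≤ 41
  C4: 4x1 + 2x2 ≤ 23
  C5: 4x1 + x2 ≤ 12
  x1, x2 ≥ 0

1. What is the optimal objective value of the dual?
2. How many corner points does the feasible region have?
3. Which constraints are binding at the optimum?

1. 21 (by strong duality, equal to the primal optimum)
2. 4
3. C5, x2 ≥ 0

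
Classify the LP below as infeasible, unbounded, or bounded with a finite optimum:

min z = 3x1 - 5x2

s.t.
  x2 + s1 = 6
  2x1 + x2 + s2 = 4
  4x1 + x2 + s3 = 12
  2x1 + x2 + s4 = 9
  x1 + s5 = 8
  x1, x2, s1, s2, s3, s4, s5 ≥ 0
The point (0, 4) satisfies every constraint, so the LP is feasible; the constraints give x1 ≤ 8 and x2 ≤ 6, which with x1, x2 ≥ 0 keep the feasible region inside a bounded box. A feasible, bounded LP attains a finite optimum at a vertex.

Evaluating z = 3x1 - 5x2 at each vertex:
  (0, 0): z = 0
  (2, 0): z = 6
  (0, 4): z = -20

The LP has an optimal solution: (0, 4) with z = -20.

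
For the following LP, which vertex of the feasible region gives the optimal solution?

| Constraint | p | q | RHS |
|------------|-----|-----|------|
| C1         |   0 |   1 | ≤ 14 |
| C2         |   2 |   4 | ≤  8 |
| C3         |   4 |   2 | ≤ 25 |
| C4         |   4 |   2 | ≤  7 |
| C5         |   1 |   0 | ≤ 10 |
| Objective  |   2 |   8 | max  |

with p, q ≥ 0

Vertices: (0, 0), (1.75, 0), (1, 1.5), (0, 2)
Evaluating z = 2p + 8q at each vertex:
  (0, 0): z = 0
  (1.75, 0): z = 3.5
  (1, 1.5): z = 14
  (0, 2): z = 16

The largest value is z = 16, attained at (0, 2).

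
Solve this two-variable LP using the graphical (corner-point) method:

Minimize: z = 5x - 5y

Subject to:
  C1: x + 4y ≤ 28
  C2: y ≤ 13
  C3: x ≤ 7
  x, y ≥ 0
x = 0, y = 7, z = -35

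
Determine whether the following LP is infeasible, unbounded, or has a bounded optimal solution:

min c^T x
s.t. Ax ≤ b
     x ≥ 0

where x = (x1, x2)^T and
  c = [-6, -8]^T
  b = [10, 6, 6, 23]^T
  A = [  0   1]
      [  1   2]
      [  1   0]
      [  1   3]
The point (6, 0) satisfies every constraint, so the LP is feasible; the constraints give x1 ≤ 6 and x2 ≤ 10, which with x1, x2 ≥ 0 keep the feasible region inside a bounded box. A feasible, bounded LP attains a finite optimum at a vertex.

Evaluating z = -6x1 - 8x2 at each vertex:
  (0, 0): z = 0
  (6, 0): z = -36
  (0, 3): z = -24

Feasible with finite optimum z* = -36 at (6, 0).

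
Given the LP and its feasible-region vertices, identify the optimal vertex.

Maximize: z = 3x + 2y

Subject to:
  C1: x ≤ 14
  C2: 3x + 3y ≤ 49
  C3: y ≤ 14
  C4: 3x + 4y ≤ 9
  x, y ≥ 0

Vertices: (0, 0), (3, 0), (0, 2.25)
(3, 0) with z = 9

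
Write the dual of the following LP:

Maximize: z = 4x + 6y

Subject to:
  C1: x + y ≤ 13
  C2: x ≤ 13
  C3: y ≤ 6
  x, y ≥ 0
Minimize: z = 13y1 + 13y2 + 6y3

Subject to:
  C1: -y1 - y2 ≤ -4
  C2: -y1 - y3 ≤ -6
  y1, y2, y3 ≥ 0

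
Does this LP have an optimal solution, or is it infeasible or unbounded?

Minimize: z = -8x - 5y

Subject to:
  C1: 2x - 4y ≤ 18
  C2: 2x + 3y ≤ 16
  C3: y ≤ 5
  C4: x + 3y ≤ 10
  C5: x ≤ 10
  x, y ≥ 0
The point (8, 0) satisfies every constraint, so the LP is feasible; the constraints give x ≤ 10 and y ≤ 5, which with x, y ≥ 0 keep the feasible region inside a bounded box. A feasible, bounded LP attains a finite optimum at a vertex.

The LP has an optimal solution: (8, 0) with z = -64.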